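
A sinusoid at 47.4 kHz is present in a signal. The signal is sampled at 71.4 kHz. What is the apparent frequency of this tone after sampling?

24 kHz

47.4 kHz > fs/2 = 35.7 kHz, folds to fs − 47.4 kHz = 24 kHz.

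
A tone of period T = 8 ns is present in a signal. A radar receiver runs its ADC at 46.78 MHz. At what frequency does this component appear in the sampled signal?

T = 8 ns → f = 1/T = 125 MHz.
125 MHz mod fs = 31.44 MHz.
31.44 MHz > fs/2 = 23.39 MHz, folds to fs − 31.44 MHz = 15.34 MHz.

15.34 MHz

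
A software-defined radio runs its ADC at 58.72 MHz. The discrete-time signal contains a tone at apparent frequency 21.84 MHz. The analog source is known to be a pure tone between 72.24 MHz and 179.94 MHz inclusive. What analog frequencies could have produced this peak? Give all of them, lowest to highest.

80.56 MHz, 95.6 MHz, 139.28 MHz, 154.32 MHz

Frequencies that alias to 21.84 MHz are k·fs ± 21.84 MHz for integer k ≥ 0.
k=0: 21.84 MHz.
k=1: 36.88 MHz, 80.56 MHz.
k=2: 95.6 MHz, 139.28 MHz.
k=3: 154.32 MHz, 198 MHz.
k=4: 213.04 MHz, 256.72 MHz.
Within [72.24 MHz, 179.94 MHz]: 80.56 MHz, 95.6 MHz, 139.28 MHz, 154.32 MHz.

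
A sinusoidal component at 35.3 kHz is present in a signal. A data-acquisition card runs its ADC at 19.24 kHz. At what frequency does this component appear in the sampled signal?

35.3 kHz mod fs = 16.06 kHz.
16.06 kHz > fs/2 = 9.62 kHz, folds to fs − 16.06 kHz = 3.18 kHz.

3.18 kHz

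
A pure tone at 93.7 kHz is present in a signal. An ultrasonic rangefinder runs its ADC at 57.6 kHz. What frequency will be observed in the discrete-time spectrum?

21.5 kHz

93.7 kHz mod fs = 36.1 kHz.
36.1 kHz > fs/2 = 28.8 kHz, folds to fs − 36.1 kHz = 21.5 kHz.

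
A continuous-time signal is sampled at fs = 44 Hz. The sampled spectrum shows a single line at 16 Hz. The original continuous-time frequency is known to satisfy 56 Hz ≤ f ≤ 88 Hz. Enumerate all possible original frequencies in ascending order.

Frequencies that alias to 16 Hz are k·fs ± 16 Hz for integer k ≥ 0.
k=0: 16 Hz.
k=1: 28 Hz, 60 Hz.
k=2: 72 Hz, 104 Hz.
k=3: 116 Hz, 148 Hz.
Within [56 Hz, 88 Hz]: 60 Hz, 72 Hz.

60 Hz, 72 Hz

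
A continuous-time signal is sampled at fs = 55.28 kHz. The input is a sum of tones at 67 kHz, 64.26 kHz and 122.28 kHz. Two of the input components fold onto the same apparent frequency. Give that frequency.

11.72 kHz

fs/2 = 27.64 kHz.
67 kHz mod fs = 11.72 kHz.
11.72 kHz ≤ fs/2 = 27.64 kHz, appears at 11.72 kHz.
64.26 kHz mod fs = 8.98 kHz.
8.98 kHz ≤ fs/2 = 27.64 kHz, appears at 8.98 kHz.
122.28 kHz mod fs = 11.72 kHz.
11.72 kHz ≤ fs/2 = 27.64 kHz, appears at 11.72 kHz.
67 kHz and 122.28 kHz both map to 11.72 kHz.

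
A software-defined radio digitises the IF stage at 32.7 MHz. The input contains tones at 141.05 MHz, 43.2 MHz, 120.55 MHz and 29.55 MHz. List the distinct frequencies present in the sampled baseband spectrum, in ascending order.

3.15 MHz, 10.25 MHz, 10.5 MHz

fs/2 = 16.35 MHz.
141.05 MHz mod fs = 10.25 MHz.
10.25 MHz ≤ fs/2 = 16.35 MHz, appears at 10.25 MHz.
43.2 MHz mod fs = 10.5 MHz.
10.5 MHz ≤ fs/2 = 16.35 MHz, appears at 10.5 MHz.
120.55 MHz mod fs = 22.45 MHz.
22.45 MHz > fs/2 = 16.35 MHz, folds to fs − 22.45 MHz = 10.25 MHz.
29.55 MHz > fs/2 = 16.35 MHz, folds to fs − 29.55 MHz = 3.15 MHz.
Distinct values: {3.15 MHz, 10.25 MHz, 10.5 MHz}.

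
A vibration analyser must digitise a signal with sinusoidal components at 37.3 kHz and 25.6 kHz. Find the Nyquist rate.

74.6 kHz

Highest-frequency component: 37.3 kHz.
Nyquist rate = 2 × 37.3 kHz = 74.6 kHz.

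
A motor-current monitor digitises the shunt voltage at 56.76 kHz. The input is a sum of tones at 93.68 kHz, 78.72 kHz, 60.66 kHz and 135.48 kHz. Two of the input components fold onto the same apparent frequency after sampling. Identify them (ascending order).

78.72 kHz, 135.48 kHz

fs/2 = 28.38 kHz.
93.68 kHz mod fs = 36.92 kHz.
36.92 kHz > fs/2 = 28.38 kHz, folds to fs − 36.92 kHz = 19.84 kHz.
78.72 kHz mod fs = 21.96 kHz.
21.96 kHz ≤ fs/2 = 28.38 kHz, appears at 21.96 kHz.
60.66 kHz mod fs = 3.9 kHz.
3.9 kHz ≤ fs/2 = 28.38 kHz, appears at 3.9 kHz.
135.48 kHz mod fs = 21.96 kHz.
21.96 kHz ≤ fs/2 = 28.38 kHz, appears at 21.96 kHz.
78.72 kHz and 135.48 kHz both map to 21.96 kHz.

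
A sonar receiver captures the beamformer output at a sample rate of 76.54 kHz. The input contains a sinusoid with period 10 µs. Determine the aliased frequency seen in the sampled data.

23.46 kHz

T = 10 µs → f = 1/T = 100 kHz.
100 kHz mod fs = 23.46 kHz.
23.46 kHz ≤ fs/2 = 38.27 kHz, appears at 23.46 kHz.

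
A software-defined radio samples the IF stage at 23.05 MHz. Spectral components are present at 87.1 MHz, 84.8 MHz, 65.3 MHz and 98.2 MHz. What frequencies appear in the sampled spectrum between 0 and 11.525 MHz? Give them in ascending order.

fs/2 = 11.525 MHz.
87.1 MHz mod fs = 17.95 MHz.
17.95 MHz > fs/2 = 11.525 MHz, folds to fs − 17.95 MHz = 5.1 MHz.
84.8 MHz mod fs = 15.65 MHz.
15.65 MHz > fs/2 = 11.525 MHz, folds to fs − 15.65 MHz = 7.4 MHz.
65.3 MHz mod fs = 19.2 MHz.
19.2 MHz > fs/2 = 11.525 MHz, folds to fs − 19.2 MHz = 3.85 MHz.
98.2 MHz mod fs = 6 MHz.
6 MHz ≤ fs/2 = 11.525 MHz, appears at 6 MHz.
Distinct values: {3.85 MHz, 5.1 MHz, 6 MHz, 7.4 MHz}.

3.85 MHz, 5.1 MHz, 6 MHz, 7.4 MHz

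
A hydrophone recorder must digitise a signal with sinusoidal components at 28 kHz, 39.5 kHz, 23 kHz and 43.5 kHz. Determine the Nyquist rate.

87 kHz

Highest-frequency component: 43.5 kHz.
Nyquist rate = 2 × 43.5 kHz = 87 kHz.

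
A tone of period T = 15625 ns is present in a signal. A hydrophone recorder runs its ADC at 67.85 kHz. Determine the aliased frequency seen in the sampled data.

T = 15625 ns → f = 1/T = 64 kHz.
64 kHz > fs/2 = 33.925 kHz, folds to fs − 64 kHz = 3.85 kHz.

3.85 kHz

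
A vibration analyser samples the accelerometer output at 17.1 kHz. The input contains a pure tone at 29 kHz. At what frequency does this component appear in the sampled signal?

5.2 kHz

29 kHz mod fs = 11.9 kHz.
11.9 kHz > fs/2 = 8.55 kHz, folds to fs − 11.9 kHz = 5.2 kHz.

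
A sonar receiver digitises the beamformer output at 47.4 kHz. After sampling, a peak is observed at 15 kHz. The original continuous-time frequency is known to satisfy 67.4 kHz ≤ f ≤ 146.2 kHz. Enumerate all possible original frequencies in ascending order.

79.8 kHz, 109.8 kHz, 127.2 kHz

Frequencies that alias to 15 kHz are k·fs ± 15 kHz for integer k ≥ 0.
k=0: 15 kHz.
k=1: 32.4 kHz, 62.4 kHz.
k=2: 79.8 kHz, 109.8 kHz.
k=3: 127.2 kHz, 157.2 kHz.
k=4: 174.6 kHz, 204.6 kHz.
Within [67.4 kHz, 146.2 kHz]: 79.8 kHz, 109.8 kHz, 127.2 kHz.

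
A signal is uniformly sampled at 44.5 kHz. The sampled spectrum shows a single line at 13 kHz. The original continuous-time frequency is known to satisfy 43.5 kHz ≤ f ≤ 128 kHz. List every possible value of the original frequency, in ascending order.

Frequencies that alias to 13 kHz are k·fs ± 13 kHz for integer k ≥ 0.
k=0: 13 kHz.
k=1: 31.5 kHz, 57.5 kHz.
k=2: 76 kHz, 102 kHz.
k=3: 120.5 kHz, 146.5 kHz.
k=4: 165 kHz, 191 kHz.
Within [43.5 kHz, 128 kHz]: 57.5 kHz, 76 kHz, 102 kHz, 120.5 kHz.

57.5 kHz, 76 kHz, 102 kHz, 120.5 kHz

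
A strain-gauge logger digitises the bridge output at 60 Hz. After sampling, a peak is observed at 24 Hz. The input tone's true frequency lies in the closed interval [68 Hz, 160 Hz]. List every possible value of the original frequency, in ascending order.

84 Hz, 96 Hz, 144 Hz, 156 Hz

Frequencies that alias to 24 Hz are k·fs ± 24 Hz for integer k ≥ 0.
k=0: 24 Hz.
k=1: 36 Hz, 84 Hz.
k=2: 96 Hz, 144 Hz.
k=3: 156 Hz, 204 Hz.
k=4: 216 Hz, 264 Hz.
Within [68 Hz, 160 Hz]: 84 Hz, 96 Hz, 144 Hz, 156 Hz.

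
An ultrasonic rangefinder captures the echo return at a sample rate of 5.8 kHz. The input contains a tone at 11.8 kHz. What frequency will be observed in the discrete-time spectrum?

0.2 kHz

11.8 kHz mod fs = 0.2 kHz.
0.2 kHz ≤ fs/2 = 2.9 kHz, appears at 0.2 kHz.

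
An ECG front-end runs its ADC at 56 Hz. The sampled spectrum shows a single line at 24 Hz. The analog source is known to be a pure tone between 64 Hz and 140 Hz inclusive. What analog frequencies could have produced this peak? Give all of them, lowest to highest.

80 Hz, 88 Hz, 136 Hz

Frequencies that alias to 24 Hz are k·fs ± 24 Hz for integer k ≥ 0.
k=0: 24 Hz.
k=1: 32 Hz, 80 Hz.
k=2: 88 Hz, 136 Hz.
k=3: 144 Hz, 192 Hz.
Within [64 Hz, 140 Hz]: 80 Hz, 88 Hz, 136 Hz.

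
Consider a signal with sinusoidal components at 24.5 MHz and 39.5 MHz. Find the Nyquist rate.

Highest-frequency component: 39.5 MHz.
Nyquist rate = 2 × 39.5 MHz = 79 MHz.

79 MHz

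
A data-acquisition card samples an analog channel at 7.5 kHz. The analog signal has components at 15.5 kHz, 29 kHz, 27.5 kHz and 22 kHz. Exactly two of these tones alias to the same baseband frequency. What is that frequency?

fs/2 = 3.75 kHz.
15.5 kHz mod fs = 0.5 kHz.
0.5 kHz ≤ fs/2 = 3.75 kHz, appears at 0.5 kHz.
29 kHz mod fs = 6.5 kHz.
6.5 kHz > fs/2 = 3.75 kHz, folds to fs − 6.5 kHz = 1 kHz.
27.5 kHz mod fs = 5 kHz.
5 kHz > fs/2 = 3.75 kHz, folds to fs − 5 kHz = 2.5 kHz.
22 kHz mod fs = 7 kHz.
7 kHz > fs/2 = 3.75 kHz, folds to fs − 7 kHz = 0.5 kHz.
15.5 kHz and 22 kHz both map to 0.5 kHz.

0.5 kHz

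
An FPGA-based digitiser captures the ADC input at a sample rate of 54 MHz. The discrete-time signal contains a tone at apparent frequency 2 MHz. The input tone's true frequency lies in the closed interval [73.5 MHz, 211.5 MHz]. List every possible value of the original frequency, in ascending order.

Frequencies that alias to 2 MHz are k·fs ± 2 MHz for integer k ≥ 0.
k=0: 2 MHz.
k=1: 52 MHz, 56 MHz.
k=2: 106 MHz, 110 MHz.
k=3: 160 MHz, 164 MHz.
k=4: 214 MHz, 218 MHz.
Within [73.5 MHz, 211.5 MHz]: 106 MHz, 110 MHz, 160 MHz, 164 MHz.

106 MHz, 110 MHz, 160 MHz, 164 MHz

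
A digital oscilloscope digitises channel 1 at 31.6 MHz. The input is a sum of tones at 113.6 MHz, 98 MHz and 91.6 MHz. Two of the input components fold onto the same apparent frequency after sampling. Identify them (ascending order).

fs/2 = 15.8 MHz.
113.6 MHz mod fs = 18.8 MHz.
18.8 MHz > fs/2 = 15.8 MHz, folds to fs − 18.8 MHz = 12.8 MHz.
98 MHz mod fs = 3.2 MHz.
3.2 MHz ≤ fs/2 = 15.8 MHz, appears at 3.2 MHz.
91.6 MHz mod fs = 28.4 MHz.
28.4 MHz > fs/2 = 15.8 MHz, folds to fs − 28.4 MHz = 3.2 MHz.
91.6 MHz and 98 MHz both map to 3.2 MHz.

91.6 MHz, 98 MHz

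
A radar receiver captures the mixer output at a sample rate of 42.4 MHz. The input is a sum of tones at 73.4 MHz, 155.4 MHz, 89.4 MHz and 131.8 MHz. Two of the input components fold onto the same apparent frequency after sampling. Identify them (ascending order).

fs/2 = 21.2 MHz.
73.4 MHz mod fs = 31 MHz.
31 MHz > fs/2 = 21.2 MHz, folds to fs − 31 MHz = 11.4 MHz.
155.4 MHz mod fs = 28.2 MHz.
28.2 MHz > fs/2 = 21.2 MHz, folds to fs − 28.2 MHz = 14.2 MHz.
89.4 MHz mod fs = 4.6 MHz.
4.6 MHz ≤ fs/2 = 21.2 MHz, appears at 4.6 MHz.
131.8 MHz mod fs = 4.6 MHz.
4.6 MHz ≤ fs/2 = 21.2 MHz, appears at 4.6 MHz.
89.4 MHz and 131.8 MHz both map to 4.6 MHz.

89.4 MHz, 131.8 MHz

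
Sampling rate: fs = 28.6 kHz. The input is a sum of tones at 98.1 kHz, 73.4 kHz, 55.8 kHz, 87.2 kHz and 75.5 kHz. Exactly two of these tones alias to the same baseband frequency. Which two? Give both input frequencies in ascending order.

fs/2 = 14.3 kHz.
98.1 kHz mod fs = 12.3 kHz.
12.3 kHz ≤ fs/2 = 14.3 kHz, appears at 12.3 kHz.
73.4 kHz mod fs = 16.2 kHz.
16.2 kHz > fs/2 = 14.3 kHz, folds to fs − 16.2 kHz = 12.4 kHz.
55.8 kHz mod fs = 27.2 kHz.
27.2 kHz > fs/2 = 14.3 kHz, folds to fs − 27.2 kHz = 1.4 kHz.
87.2 kHz mod fs = 1.4 kHz.
1.4 kHz ≤ fs/2 = 14.3 kHz, appears at 1.4 kHz.
75.5 kHz mod fs = 18.3 kHz.
18.3 kHz > fs/2 = 14.3 kHz, folds to fs − 18.3 kHz = 10.3 kHz.
55.8 kHz and 87.2 kHz both map to 1.4 kHz.

55.8 kHz, 87.2 kHz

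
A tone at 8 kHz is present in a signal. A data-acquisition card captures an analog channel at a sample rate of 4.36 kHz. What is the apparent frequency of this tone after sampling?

0.72 kHz

8 kHz mod fs = 3.64 kHz.
3.64 kHz > fs/2 = 2.18 kHz, folds to fs − 3.64 kHz = 0.72 kHz.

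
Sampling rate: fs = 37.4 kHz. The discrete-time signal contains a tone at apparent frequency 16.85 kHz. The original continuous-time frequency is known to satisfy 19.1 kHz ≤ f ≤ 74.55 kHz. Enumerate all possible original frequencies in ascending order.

20.55 kHz, 54.25 kHz, 57.95 kHz

Frequencies that alias to 16.85 kHz are k·fs ± 16.85 kHz for integer k ≥ 0.
k=0: 16.85 kHz.
k=1: 20.55 kHz, 54.25 kHz.
k=2: 57.95 kHz, 91.65 kHz.
k=3: 95.35 kHz, 129.05 kHz.
Within [19.1 kHz, 74.55 kHz]: 20.55 kHz, 54.25 kHz, 57.95 kHz.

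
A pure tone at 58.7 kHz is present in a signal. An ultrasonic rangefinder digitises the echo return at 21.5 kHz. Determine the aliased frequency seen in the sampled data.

5.8 kHz

58.7 kHz mod fs = 15.7 kHz.
15.7 kHz > fs/2 = 10.75 kHz, folds to fs − 15.7 kHz = 5.8 kHz.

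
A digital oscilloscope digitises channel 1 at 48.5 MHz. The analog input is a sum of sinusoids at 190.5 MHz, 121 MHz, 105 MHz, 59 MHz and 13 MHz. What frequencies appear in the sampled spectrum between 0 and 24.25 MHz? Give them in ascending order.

fs/2 = 24.25 MHz.
190.5 MHz mod fs = 45 MHz.
45 MHz > fs/2 = 24.25 MHz, folds to fs − 45 MHz = 3.5 MHz.
121 MHz mod fs = 24 MHz.
24 MHz ≤ fs/2 = 24.25 MHz, appears at 24 MHz.
105 MHz mod fs = 8 MHz.
8 MHz ≤ fs/2 = 24.25 MHz, appears at 8 MHz.
59 MHz mod fs = 10.5 MHz.
10.5 MHz ≤ fs/2 = 24.25 MHz, appears at 10.5 MHz.
13 MHz ≤ fs/2 = 24.25 MHz, passes unchanged.
Distinct values: {3.5 MHz, 8 MHz, 10.5 MHz, 13 MHz, 24 MHz}.

3.5 MHz, 8 MHz, 10.5 MHz, 13 MHz, 24 MHz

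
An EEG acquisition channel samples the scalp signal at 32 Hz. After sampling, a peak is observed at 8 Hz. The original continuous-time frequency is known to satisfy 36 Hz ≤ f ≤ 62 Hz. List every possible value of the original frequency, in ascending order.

40 Hz, 56 Hz

Frequencies that alias to 8 Hz are k·fs ± 8 Hz for integer k ≥ 0.
k=0: 8 Hz.
k=1: 24 Hz, 40 Hz.
k=2: 56 Hz, 72 Hz.
k=3: 88 Hz, 104 Hz.
Within [36 Hz, 62 Hz]: 40 Hz, 56 Hz.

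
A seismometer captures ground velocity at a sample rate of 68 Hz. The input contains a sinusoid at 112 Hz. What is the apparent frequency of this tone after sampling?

112 Hz mod fs = 44 Hz.
44 Hz > fs/2 = 34 Hz, folds to fs − 44 Hz = 24 Hz.

24 Hz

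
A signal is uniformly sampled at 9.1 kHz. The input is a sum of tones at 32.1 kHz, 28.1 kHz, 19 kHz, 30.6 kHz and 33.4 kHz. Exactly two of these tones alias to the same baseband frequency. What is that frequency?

fs/2 = 4.55 kHz.
32.1 kHz mod fs = 4.8 kHz.
4.8 kHz > fs/2 = 4.55 kHz, folds to fs − 4.8 kHz = 4.3 kHz.
28.1 kHz mod fs = 0.8 kHz.
0.8 kHz ≤ fs/2 = 4.55 kHz, appears at 0.8 kHz.
19 kHz mod fs = 0.8 kHz.
0.8 kHz ≤ fs/2 = 4.55 kHz, appears at 0.8 kHz.
30.6 kHz mod fs = 3.3 kHz.
3.3 kHz ≤ fs/2 = 4.55 kHz, appears at 3.3 kHz.
33.4 kHz mod fs = 6.1 kHz.
6.1 kHz > fs/2 = 4.55 kHz, folds to fs − 6.1 kHz = 3 kHz.
19 kHz and 28.1 kHz both map to 0.8 kHz.

0.8 kHz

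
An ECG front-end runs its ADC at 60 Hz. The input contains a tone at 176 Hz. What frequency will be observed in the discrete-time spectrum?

4 Hz

176 Hz mod fs = 56 Hz.
56 Hz > fs/2 = 30 Hz, folds to fs − 56 Hz = 4 Hz.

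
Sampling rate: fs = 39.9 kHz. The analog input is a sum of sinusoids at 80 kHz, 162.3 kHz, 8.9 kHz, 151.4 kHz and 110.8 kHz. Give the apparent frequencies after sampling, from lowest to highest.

0.2 kHz, 2.7 kHz, 8.2 kHz, 8.9 kHz

fs/2 = 19.95 kHz.
80 kHz mod fs = 0.2 kHz.
0.2 kHz ≤ fs/2 = 19.95 kHz, appears at 0.2 kHz.
162.3 kHz mod fs = 2.7 kHz.
2.7 kHz ≤ fs/2 = 19.95 kHz, appears at 2.7 kHz.
8.9 kHz ≤ fs/2 = 19.95 kHz, passes unchanged.
151.4 kHz mod fs = 31.7 kHz.
31.7 kHz > fs/2 = 19.95 kHz, folds to fs − 31.7 kHz = 8.2 kHz.
110.8 kHz mod fs = 31 kHz.
31 kHz > fs/2 = 19.95 kHz, folds to fs − 31 kHz = 8.9 kHz.
Distinct values: {0.2 kHz, 2.7 kHz, 8.2 kHz, 8.9 kHz}.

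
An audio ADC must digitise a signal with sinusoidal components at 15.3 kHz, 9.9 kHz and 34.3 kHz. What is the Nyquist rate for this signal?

Highest-frequency component: 34.3 kHz.
Nyquist rate = 2 × 34.3 kHz = 68.6 kHz.

68.6 kHz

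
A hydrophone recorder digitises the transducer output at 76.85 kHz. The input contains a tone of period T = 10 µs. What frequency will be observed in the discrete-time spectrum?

23.15 kHz

T = 10 µs → f = 1/T = 100 kHz.
100 kHz mod fs = 23.15 kHz.
23.15 kHz ≤ fs/2 = 38.425 kHz, appears at 23.15 kHz.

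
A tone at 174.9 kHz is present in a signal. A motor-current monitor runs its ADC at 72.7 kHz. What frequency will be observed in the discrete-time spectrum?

29.5 kHz

174.9 kHz mod fs = 29.5 kHz.
29.5 kHz ≤ fs/2 = 36.35 kHz, appears at 29.5 kHz.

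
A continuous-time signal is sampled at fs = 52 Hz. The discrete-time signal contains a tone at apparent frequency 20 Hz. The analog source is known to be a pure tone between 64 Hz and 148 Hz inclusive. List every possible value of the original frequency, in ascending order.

72 Hz, 84 Hz, 124 Hz, 136 Hz

Frequencies that alias to 20 Hz are k·fs ± 20 Hz for integer k ≥ 0.
k=0: 20 Hz.
k=1: 32 Hz, 72 Hz.
k=2: 84 Hz, 124 Hz.
k=3: 136 Hz, 176 Hz.
k=4: 188 Hz, 228 Hz.
Within [64 Hz, 148 Hz]: 72 Hz, 84 Hz, 124 Hz, 136 Hz.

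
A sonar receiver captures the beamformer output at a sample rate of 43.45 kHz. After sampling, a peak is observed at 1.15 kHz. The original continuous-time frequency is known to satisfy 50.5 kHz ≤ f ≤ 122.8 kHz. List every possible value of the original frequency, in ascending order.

85.75 kHz, 88.05 kHz

Frequencies that alias to 1.15 kHz are k·fs ± 1.15 kHz for integer k ≥ 0.
k=0: 1.15 kHz.
k=1: 42.3 kHz, 44.6 kHz.
k=2: 85.75 kHz, 88.05 kHz.
k=3: 129.2 kHz, 131.5 kHz.
Within [50.5 kHz, 122.8 kHz]: 85.75 kHz, 88.05 kHz.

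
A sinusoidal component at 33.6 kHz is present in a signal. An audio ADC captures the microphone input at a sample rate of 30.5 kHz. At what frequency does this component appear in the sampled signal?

3.1 kHz

33.6 kHz mod fs = 3.1 kHz.
3.1 kHz ≤ fs/2 = 15.25 kHz, appears at 3.1 kHz.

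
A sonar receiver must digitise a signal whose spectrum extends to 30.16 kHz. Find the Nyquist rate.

60.32 kHz

Nyquist rate = 2 × 30.16 kHz = 60.32 kHz.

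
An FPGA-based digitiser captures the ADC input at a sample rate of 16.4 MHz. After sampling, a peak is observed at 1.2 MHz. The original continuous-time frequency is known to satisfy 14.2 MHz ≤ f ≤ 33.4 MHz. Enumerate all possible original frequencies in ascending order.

Frequencies that alias to 1.2 MHz are k·fs ± 1.2 MHz for integer k ≥ 0.
k=0: 1.2 MHz.
k=1: 15.2 MHz, 17.6 MHz.
k=2: 31.6 MHz, 34 MHz.
k=3: 48 MHz, 50.4 MHz.
Within [14.2 MHz, 33.4 MHz]: 15.2 MHz, 17.6 MHz, 31.6 MHz.

15.2 MHz, 17.6 MHz, 31.6 MHz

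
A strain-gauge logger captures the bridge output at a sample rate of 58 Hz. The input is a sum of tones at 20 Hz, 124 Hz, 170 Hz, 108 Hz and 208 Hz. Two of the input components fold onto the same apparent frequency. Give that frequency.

fs/2 = 29 Hz.
20 Hz ≤ fs/2 = 29 Hz, passes unchanged.
124 Hz mod fs = 8 Hz.
8 Hz ≤ fs/2 = 29 Hz, appears at 8 Hz.
170 Hz mod fs = 54 Hz.
54 Hz > fs/2 = 29 Hz, folds to fs − 54 Hz = 4 Hz.
108 Hz mod fs = 50 Hz.
50 Hz > fs/2 = 29 Hz, folds to fs − 50 Hz = 8 Hz.
208 Hz mod fs = 34 Hz.
34 Hz > fs/2 = 29 Hz, folds to fs − 34 Hz = 24 Hz.
108 Hz and 124 Hz both map to 8 Hz.

8 Hz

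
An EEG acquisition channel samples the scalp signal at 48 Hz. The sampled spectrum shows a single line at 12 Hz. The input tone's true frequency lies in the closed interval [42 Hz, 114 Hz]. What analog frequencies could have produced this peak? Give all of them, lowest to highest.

60 Hz, 84 Hz, 108 Hz

Frequencies that alias to 12 Hz are k·fs ± 12 Hz for integer k ≥ 0.
k=0: 12 Hz.
k=1: 36 Hz, 60 Hz.
k=2: 84 Hz, 108 Hz.
k=3: 132 Hz, 156 Hz.
Within [42 Hz, 114 Hz]: 60 Hz, 84 Hz, 108 Hz.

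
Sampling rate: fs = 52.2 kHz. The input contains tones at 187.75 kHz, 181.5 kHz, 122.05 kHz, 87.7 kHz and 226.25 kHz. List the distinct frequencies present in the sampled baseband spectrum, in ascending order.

16.7 kHz, 17.45 kHz, 17.65 kHz, 21.05 kHz, 24.9 kHz

fs/2 = 26.1 kHz.
187.75 kHz mod fs = 31.15 kHz.
31.15 kHz > fs/2 = 26.1 kHz, folds to fs − 31.15 kHz = 21.05 kHz.
181.5 kHz mod fs = 24.9 kHz.
24.9 kHz ≤ fs/2 = 26.1 kHz, appears at 24.9 kHz.
122.05 kHz mod fs = 17.65 kHz.
17.65 kHz ≤ fs/2 = 26.1 kHz, appears at 17.65 kHz.
87.7 kHz mod fs = 35.5 kHz.
35.5 kHz > fs/2 = 26.1 kHz, folds to fs − 35.5 kHz = 16.7 kHz.
226.25 kHz mod fs = 17.45 kHz.
17.45 kHz ≤ fs/2 = 26.1 kHz, appears at 17.45 kHz.
Distinct values: {16.7 kHz, 17.45 kHz, 17.65 kHz, 21.05 kHz, 24.9 kHz}.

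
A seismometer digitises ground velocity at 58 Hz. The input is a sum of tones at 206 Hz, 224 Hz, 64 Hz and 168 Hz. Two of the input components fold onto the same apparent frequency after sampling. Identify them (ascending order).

fs/2 = 29 Hz.
206 Hz mod fs = 32 Hz.
32 Hz > fs/2 = 29 Hz, folds to fs − 32 Hz = 26 Hz.
224 Hz mod fs = 50 Hz.
50 Hz > fs/2 = 29 Hz, folds to fs − 50 Hz = 8 Hz.
64 Hz mod fs = 6 Hz.
6 Hz ≤ fs/2 = 29 Hz, appears at 6 Hz.
168 Hz mod fs = 52 Hz.
52 Hz > fs/2 = 29 Hz, folds to fs − 52 Hz = 6 Hz.
64 Hz and 168 Hz both map to 6 Hz.

64 Hz, 168 Hz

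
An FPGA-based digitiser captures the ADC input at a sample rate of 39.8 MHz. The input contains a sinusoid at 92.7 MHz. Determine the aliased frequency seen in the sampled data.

92.7 MHz mod fs = 13.1 MHz.
13.1 MHz ≤ fs/2 = 19.9 MHz, appears at 13.1 MHz.

13.1 MHz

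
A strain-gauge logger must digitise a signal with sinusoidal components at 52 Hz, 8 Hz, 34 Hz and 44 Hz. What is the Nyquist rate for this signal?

104 Hz

Highest-frequency component: 52 Hz.
Nyquist rate = 2 × 52 Hz = 104 Hz.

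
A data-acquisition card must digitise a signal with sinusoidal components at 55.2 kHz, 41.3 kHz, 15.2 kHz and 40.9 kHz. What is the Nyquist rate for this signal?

Highest-frequency component: 55.2 kHz.
Nyquist rate = 2 × 55.2 kHz = 110.4 kHz.

110.4 kHz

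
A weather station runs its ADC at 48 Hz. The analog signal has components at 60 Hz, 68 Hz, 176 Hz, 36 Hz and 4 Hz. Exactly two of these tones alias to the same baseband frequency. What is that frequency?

12 Hz

fs/2 = 24 Hz.
60 Hz mod fs = 12 Hz.
12 Hz ≤ fs/2 = 24 Hz, appears at 12 Hz.
68 Hz mod fs = 20 Hz.
20 Hz ≤ fs/2 = 24 Hz, appears at 20 Hz.
176 Hz mod fs = 32 Hz.
32 Hz > fs/2 = 24 Hz, folds to fs − 32 Hz = 16 Hz.
36 Hz > fs/2 = 24 Hz, folds to fs − 36 Hz = 12 Hz.
4 Hz ≤ fs/2 = 24 Hz, passes unchanged.
36 Hz and 60 Hz both map to 12 Hz.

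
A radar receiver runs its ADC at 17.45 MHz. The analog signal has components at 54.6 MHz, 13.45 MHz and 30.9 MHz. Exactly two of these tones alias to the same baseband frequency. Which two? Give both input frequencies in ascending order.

13.45 MHz, 30.9 MHz

fs/2 = 8.725 MHz.
54.6 MHz mod fs = 2.25 MHz.
2.25 MHz ≤ fs/2 = 8.725 MHz, appears at 2.25 MHz.
13.45 MHz > fs/2 = 8.725 MHz, folds to fs − 13.45 MHz = 4 MHz.
30.9 MHz mod fs = 13.45 MHz.
13.45 MHz > fs/2 = 8.725 MHz, folds to fs − 13.45 MHz = 4 MHz.
13.45 MHz and 30.9 MHz both map to 4 MHz.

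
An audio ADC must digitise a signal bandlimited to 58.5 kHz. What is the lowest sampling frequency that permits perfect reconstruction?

Nyquist rate = 2 × 58.5 kHz = 117 kHz.

117 kHz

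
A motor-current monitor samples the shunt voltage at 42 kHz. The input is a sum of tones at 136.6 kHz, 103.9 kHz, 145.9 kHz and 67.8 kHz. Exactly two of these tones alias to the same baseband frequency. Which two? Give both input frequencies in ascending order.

fs/2 = 21 kHz.
136.6 kHz mod fs = 10.6 kHz.
10.6 kHz ≤ fs/2 = 21 kHz, appears at 10.6 kHz.
103.9 kHz mod fs = 19.9 kHz.
19.9 kHz ≤ fs/2 = 21 kHz, appears at 19.9 kHz.
145.9 kHz mod fs = 19.9 kHz.
19.9 kHz ≤ fs/2 = 21 kHz, appears at 19.9 kHz.
67.8 kHz mod fs = 25.8 kHz.
25.8 kHz > fs/2 = 21 kHz, folds to fs − 25.8 kHz = 16.2 kHz.
103.9 kHz and 145.9 kHz both map to 19.9 kHz.

103.9 kHz, 145.9 kHz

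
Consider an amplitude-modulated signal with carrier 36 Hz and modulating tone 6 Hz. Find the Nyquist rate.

84 Hz

AM sidebands sit at fc ± fm = 30 Hz and 42 Hz.
Highest-frequency component: 42 Hz.
Nyquist rate = 2 × 42 Hz = 84 Hz.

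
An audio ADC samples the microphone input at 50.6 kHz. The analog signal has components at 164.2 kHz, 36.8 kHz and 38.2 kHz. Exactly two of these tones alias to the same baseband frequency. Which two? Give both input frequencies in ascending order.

fs/2 = 25.3 kHz.
164.2 kHz mod fs = 12.4 kHz.
12.4 kHz ≤ fs/2 = 25.3 kHz, appears at 12.4 kHz.
36.8 kHz > fs/2 = 25.3 kHz, folds to fs − 36.8 kHz = 13.8 kHz.
38.2 kHz > fs/2 = 25.3 kHz, folds to fs − 38.2 kHz = 12.4 kHz.
38.2 kHz and 164.2 kHz both map to 12.4 kHz.

38.2 kHz, 164.2 kHz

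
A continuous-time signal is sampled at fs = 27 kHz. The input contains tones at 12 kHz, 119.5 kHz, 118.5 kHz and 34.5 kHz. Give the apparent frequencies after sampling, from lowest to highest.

7.5 kHz, 10.5 kHz, 11.5 kHz, 12 kHz

fs/2 = 13.5 kHz.
12 kHz ≤ fs/2 = 13.5 kHz, passes unchanged.
119.5 kHz mod fs = 11.5 kHz.
11.5 kHz ≤ fs/2 = 13.5 kHz, appears at 11.5 kHz.
118.5 kHz mod fs = 10.5 kHz.
10.5 kHz ≤ fs/2 = 13.5 kHz, appears at 10.5 kHz.
34.5 kHz mod fs = 7.5 kHz.
7.5 kHz ≤ fs/2 = 13.5 kHz, appears at 7.5 kHz.
Distinct values: {7.5 kHz, 10.5 kHz, 11.5 kHz, 12 kHz}.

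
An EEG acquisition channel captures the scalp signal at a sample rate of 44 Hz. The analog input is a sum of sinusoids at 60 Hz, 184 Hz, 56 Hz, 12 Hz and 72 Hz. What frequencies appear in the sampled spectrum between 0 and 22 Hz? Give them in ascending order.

fs/2 = 22 Hz.
60 Hz mod fs = 16 Hz.
16 Hz ≤ fs/2 = 22 Hz, appears at 16 Hz.
184 Hz mod fs = 8 Hz.
8 Hz ≤ fs/2 = 22 Hz, appears at 8 Hz.
56 Hz mod fs = 12 Hz.
12 Hz ≤ fs/2 = 22 Hz, appears at 12 Hz.
12 Hz ≤ fs/2 = 22 Hz, passes unchanged.
72 Hz mod fs = 28 Hz.
28 Hz > fs/2 = 22 Hz, folds to fs − 28 Hz = 16 Hz.
Distinct values: {8 Hz, 12 Hz, 16 Hz}.

8 Hz, 12 Hz, 16 Hz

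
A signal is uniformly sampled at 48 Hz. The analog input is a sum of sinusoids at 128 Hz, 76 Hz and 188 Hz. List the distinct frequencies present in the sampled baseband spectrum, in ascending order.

4 Hz, 16 Hz, 20 Hz

fs/2 = 24 Hz.
128 Hz mod fs = 32 Hz.
32 Hz > fs/2 = 24 Hz, folds to fs − 32 Hz = 16 Hz.
76 Hz mod fs = 28 Hz.
28 Hz > fs/2 = 24 Hz, folds to fs − 28 Hz = 20 Hz.
188 Hz mod fs = 44 Hz.
44 Hz > fs/2 = 24 Hz, folds to fs − 44 Hz = 4 Hz.
Distinct values: {4 Hz, 16 Hz, 20 Hz}.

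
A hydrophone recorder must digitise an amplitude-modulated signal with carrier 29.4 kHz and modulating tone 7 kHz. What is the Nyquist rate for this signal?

AM sidebands sit at fc ± fm = 22.4 kHz and 36.4 kHz.
Highest-frequency component: 36.4 kHz.
Nyquist rate = 2 × 36.4 kHz = 72.8 kHz.

72.8 kHz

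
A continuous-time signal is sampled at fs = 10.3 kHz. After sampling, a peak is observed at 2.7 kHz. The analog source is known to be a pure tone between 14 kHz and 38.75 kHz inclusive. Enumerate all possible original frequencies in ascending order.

Frequencies that alias to 2.7 kHz are k·fs ± 2.7 kHz for integer k ≥ 0.
k=0: 2.7 kHz.
k=1: 7.6 kHz, 13 kHz.
k=2: 17.9 kHz, 23.3 kHz.
k=3: 28.2 kHz, 33.6 kHz.
k=4: 38.5 kHz, 43.9 kHz.
k=5: 48.8 kHz, 54.2 kHz.
Within [14 kHz, 38.75 kHz]: 17.9 kHz, 23.3 kHz, 28.2 kHz, 33.6 kHz, 38.5 kHz.

17.9 kHz, 23.3 kHz, 28.2 kHz, 33.6 kHz, 38.5 kHz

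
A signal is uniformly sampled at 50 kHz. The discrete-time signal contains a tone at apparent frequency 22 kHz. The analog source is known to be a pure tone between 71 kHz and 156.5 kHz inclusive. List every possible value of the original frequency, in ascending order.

Frequencies that alias to 22 kHz are k·fs ± 22 kHz for integer k ≥ 0.
k=0: 22 kHz.
k=1: 28 kHz, 72 kHz.
k=2: 78 kHz, 122 kHz.
k=3: 128 kHz, 172 kHz.
k=4: 178 kHz, 222 kHz.
Within [71 kHz, 156.5 kHz]: 72 kHz, 78 kHz, 122 kHz, 128 kHz.

72 kHz, 78 kHz, 122 kHz, 128 kHz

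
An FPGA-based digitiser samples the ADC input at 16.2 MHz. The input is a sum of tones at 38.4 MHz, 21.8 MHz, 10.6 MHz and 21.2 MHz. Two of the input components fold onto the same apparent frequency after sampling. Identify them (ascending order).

fs/2 = 8.1 MHz.
38.4 MHz mod fs = 6 MHz.
6 MHz ≤ fs/2 = 8.1 MHz, appears at 6 MHz.
21.8 MHz mod fs = 5.6 MHz.
5.6 MHz ≤ fs/2 = 8.1 MHz, appears at 5.6 MHz.
10.6 MHz > fs/2 = 8.1 MHz, folds to fs − 10.6 MHz = 5.6 MHz.
21.2 MHz mod fs = 5 MHz.
5 MHz ≤ fs/2 = 8.1 MHz, appears at 5 MHz.
10.6 MHz and 21.8 MHz both map to 5.6 MHz.

10.6 MHz, 21.8 MHz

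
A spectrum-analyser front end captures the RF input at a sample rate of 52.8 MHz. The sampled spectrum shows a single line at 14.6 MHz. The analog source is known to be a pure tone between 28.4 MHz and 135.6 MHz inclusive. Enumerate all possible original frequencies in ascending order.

38.2 MHz, 67.4 MHz, 91 MHz, 120.2 MHz

Frequencies that alias to 14.6 MHz are k·fs ± 14.6 MHz for integer k ≥ 0.
k=0: 14.6 MHz.
k=1: 38.2 MHz, 67.4 MHz.
k=2: 91 MHz, 120.2 MHz.
k=3: 143.8 MHz, 173 MHz.
Within [28.4 MHz, 135.6 MHz]: 38.2 MHz, 67.4 MHz, 91 MHz, 120.2 MHz.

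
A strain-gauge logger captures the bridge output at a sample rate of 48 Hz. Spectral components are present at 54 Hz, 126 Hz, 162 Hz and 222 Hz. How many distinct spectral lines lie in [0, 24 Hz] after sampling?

fs/2 = 24 Hz.
54 Hz mod fs = 6 Hz.
6 Hz ≤ fs/2 = 24 Hz, appears at 6 Hz.
126 Hz mod fs = 30 Hz.
30 Hz > fs/2 = 24 Hz, folds to fs − 30 Hz = 18 Hz.
162 Hz mod fs = 18 Hz.
18 Hz ≤ fs/2 = 24 Hz, appears at 18 Hz.
222 Hz mod fs = 30 Hz.
30 Hz > fs/2 = 24 Hz, folds to fs − 30 Hz = 18 Hz.
Distinct values: {6 Hz, 18 Hz} → 2.

2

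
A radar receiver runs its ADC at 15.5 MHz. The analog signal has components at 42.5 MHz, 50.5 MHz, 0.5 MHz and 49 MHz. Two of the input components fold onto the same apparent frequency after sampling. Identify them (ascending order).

42.5 MHz, 50.5 MHz

fs/2 = 7.75 MHz.
42.5 MHz mod fs = 11.5 MHz.
11.5 MHz > fs/2 = 7.75 MHz, folds to fs − 11.5 MHz = 4 MHz.
50.5 MHz mod fs = 4 MHz.
4 MHz ≤ fs/2 = 7.75 MHz, appears at 4 MHz.
0.5 MHz ≤ fs/2 = 7.75 MHz, passes unchanged.
49 MHz mod fs = 2.5 MHz.
2.5 MHz ≤ fs/2 = 7.75 MHz, appears at 2.5 MHz.
42.5 MHz and 50.5 MHz both map to 4 MHz.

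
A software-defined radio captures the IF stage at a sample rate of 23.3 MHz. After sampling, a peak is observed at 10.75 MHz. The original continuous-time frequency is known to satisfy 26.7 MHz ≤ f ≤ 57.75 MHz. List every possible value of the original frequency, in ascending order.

Frequencies that alias to 10.75 MHz are k·fs ± 10.75 MHz for integer k ≥ 0.
k=0: 10.75 MHz.
k=1: 12.55 MHz, 34.05 MHz.
k=2: 35.85 MHz, 57.35 MHz.
k=3: 59.15 MHz, 80.65 MHz.
Within [26.7 MHz, 57.75 MHz]: 34.05 MHz, 35.85 MHz, 57.35 MHz.

34.05 MHz, 35.85 MHz, 57.35 MHz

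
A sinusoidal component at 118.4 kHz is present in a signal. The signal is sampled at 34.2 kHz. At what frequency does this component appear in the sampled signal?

118.4 kHz mod fs = 15.8 kHz.
15.8 kHz ≤ fs/2 = 17.1 kHz, appears at 15.8 kHz.

15.8 kHz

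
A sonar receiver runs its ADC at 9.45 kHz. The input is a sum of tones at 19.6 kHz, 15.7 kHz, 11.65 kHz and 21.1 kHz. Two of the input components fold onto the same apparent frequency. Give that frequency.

fs/2 = 4.725 kHz.
19.6 kHz mod fs = 0.7 kHz.
0.7 kHz ≤ fs/2 = 4.725 kHz, appears at 0.7 kHz.
15.7 kHz mod fs = 6.25 kHz.
6.25 kHz > fs/2 = 4.725 kHz, folds to fs − 6.25 kHz = 3.2 kHz.
11.65 kHz mod fs = 2.2 kHz.
2.2 kHz ≤ fs/2 = 4.725 kHz, appears at 2.2 kHz.
21.1 kHz mod fs = 2.2 kHz.
2.2 kHz ≤ fs/2 = 4.725 kHz, appears at 2.2 kHz.
11.65 kHz and 21.1 kHz both map to 2.2 kHz.

2.2 kHz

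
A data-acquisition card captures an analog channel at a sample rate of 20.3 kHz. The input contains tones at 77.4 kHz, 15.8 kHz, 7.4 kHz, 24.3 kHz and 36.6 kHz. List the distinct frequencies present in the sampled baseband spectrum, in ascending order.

3.8 kHz, 4 kHz, 4.5 kHz, 7.4 kHz

fs/2 = 10.15 kHz.
77.4 kHz mod fs = 16.5 kHz.
16.5 kHz > fs/2 = 10.15 kHz, folds to fs − 16.5 kHz = 3.8 kHz.
15.8 kHz > fs/2 = 10.15 kHz, folds to fs − 15.8 kHz = 4.5 kHz.
7.4 kHz ≤ fs/2 = 10.15 kHz, passes unchanged.
24.3 kHz mod fs = 4 kHz.
4 kHz ≤ fs/2 = 10.15 kHz, appears at 4 kHz.
36.6 kHz mod fs = 16.3 kHz.
16.3 kHz > fs/2 = 10.15 kHz, folds to fs − 16.3 kHz = 4 kHz.
Distinct values: {3.8 kHz, 4 kHz, 4.5 kHz, 7.4 kHz}.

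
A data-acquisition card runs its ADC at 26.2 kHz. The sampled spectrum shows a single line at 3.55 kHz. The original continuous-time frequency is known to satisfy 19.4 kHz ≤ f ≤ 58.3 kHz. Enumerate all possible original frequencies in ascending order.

22.65 kHz, 29.75 kHz, 48.85 kHz, 55.95 kHz

Frequencies that alias to 3.55 kHz are k·fs ± 3.55 kHz for integer k ≥ 0.
k=0: 3.55 kHz.
k=1: 22.65 kHz, 29.75 kHz.
k=2: 48.85 kHz, 55.95 kHz.
k=3: 75.05 kHz, 82.15 kHz.
Within [19.4 kHz, 58.3 kHz]: 22.65 kHz, 29.75 kHz, 48.85 kHz, 55.95 kHz.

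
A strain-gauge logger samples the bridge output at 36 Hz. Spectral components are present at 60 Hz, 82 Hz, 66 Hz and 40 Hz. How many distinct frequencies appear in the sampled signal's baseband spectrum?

fs/2 = 18 Hz.
60 Hz mod fs = 24 Hz.
24 Hz > fs/2 = 18 Hz, folds to fs − 24 Hz = 12 Hz.
82 Hz mod fs = 10 Hz.
10 Hz ≤ fs/2 = 18 Hz, appears at 10 Hz.
66 Hz mod fs = 30 Hz.
30 Hz > fs/2 = 18 Hz, folds to fs − 30 Hz = 6 Hz.
40 Hz mod fs = 4 Hz.
4 Hz ≤ fs/2 = 18 Hz, appears at 4 Hz.
Distinct values: {4 Hz, 6 Hz, 10 Hz, 12 Hz} → 4.

4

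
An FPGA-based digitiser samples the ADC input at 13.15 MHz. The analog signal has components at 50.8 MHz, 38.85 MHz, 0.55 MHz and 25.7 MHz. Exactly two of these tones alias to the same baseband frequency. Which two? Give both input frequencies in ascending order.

25.7 MHz, 38.85 MHz

fs/2 = 6.575 MHz.
50.8 MHz mod fs = 11.35 MHz.
11.35 MHz > fs/2 = 6.575 MHz, folds to fs − 11.35 MHz = 1.8 MHz.
38.85 MHz mod fs = 12.55 MHz.
12.55 MHz > fs/2 = 6.575 MHz, folds to fs − 12.55 MHz = 0.6 MHz.
0.55 MHz ≤ fs/2 = 6.575 MHz, passes unchanged.
25.7 MHz mod fs = 12.55 MHz.
12.55 MHz > fs/2 = 6.575 MHz, folds to fs − 12.55 MHz = 0.6 MHz.
25.7 MHz and 38.85 MHz both map to 0.6 MHz.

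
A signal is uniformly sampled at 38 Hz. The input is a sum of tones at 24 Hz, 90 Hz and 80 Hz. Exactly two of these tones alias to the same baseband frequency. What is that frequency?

fs/2 = 19 Hz.
24 Hz > fs/2 = 19 Hz, folds to fs − 24 Hz = 14 Hz.
90 Hz mod fs = 14 Hz.
14 Hz ≤ fs/2 = 19 Hz, appears at 14 Hz.
80 Hz mod fs = 4 Hz.
4 Hz ≤ fs/2 = 19 Hz, appears at 4 Hz.
24 Hz and 90 Hz both map to 14 Hz.

14 Hz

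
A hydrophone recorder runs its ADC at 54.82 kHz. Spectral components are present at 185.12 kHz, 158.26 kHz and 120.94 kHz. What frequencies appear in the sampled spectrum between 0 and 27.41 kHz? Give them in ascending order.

fs/2 = 27.41 kHz.
185.12 kHz mod fs = 20.66 kHz.
20.66 kHz ≤ fs/2 = 27.41 kHz, appears at 20.66 kHz.
158.26 kHz mod fs = 48.62 kHz.
48.62 kHz > fs/2 = 27.41 kHz, folds to fs − 48.62 kHz = 6.2 kHz.
120.94 kHz mod fs = 11.3 kHz.
11.3 kHz ≤ fs/2 = 27.41 kHz, appears at 11.3 kHz.
Distinct values: {6.2 kHz, 11.3 kHz, 20.66 kHz}.

6.2 kHz, 11.3 kHz, 20.66 kHz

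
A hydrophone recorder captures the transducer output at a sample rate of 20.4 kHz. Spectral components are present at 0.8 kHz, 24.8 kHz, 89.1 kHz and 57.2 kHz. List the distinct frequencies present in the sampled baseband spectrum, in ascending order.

fs/2 = 10.2 kHz.
0.8 kHz ≤ fs/2 = 10.2 kHz, passes unchanged.
24.8 kHz mod fs = 4.4 kHz.
4.4 kHz ≤ fs/2 = 10.2 kHz, appears at 4.4 kHz.
89.1 kHz mod fs = 7.5 kHz.
7.5 kHz ≤ fs/2 = 10.2 kHz, appears at 7.5 kHz.
57.2 kHz mod fs = 16.4 kHz.
16.4 kHz > fs/2 = 10.2 kHz, folds to fs − 16.4 kHz = 4 kHz.
Distinct values: {0.8 kHz, 4 kHz, 4.4 kHz, 7.5 kHz}.

0.8 kHz, 4 kHz, 4.4 kHz, 7.5 kHz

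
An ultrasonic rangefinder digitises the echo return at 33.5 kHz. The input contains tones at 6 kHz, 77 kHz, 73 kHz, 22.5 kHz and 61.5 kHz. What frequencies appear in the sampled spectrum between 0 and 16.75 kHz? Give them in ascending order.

5.5 kHz, 6 kHz, 10 kHz, 11 kHz

fs/2 = 16.75 kHz.
6 kHz ≤ fs/2 = 16.75 kHz, passes unchanged.
77 kHz mod fs = 10 kHz.
10 kHz ≤ fs/2 = 16.75 kHz, appears at 10 kHz.
73 kHz mod fs = 6 kHz.
6 kHz ≤ fs/2 = 16.75 kHz, appears at 6 kHz.
22.5 kHz > fs/2 = 16.75 kHz, folds to fs − 22.5 kHz = 11 kHz.
61.5 kHz mod fs = 28 kHz.
28 kHz > fs/2 = 16.75 kHz, folds to fs − 28 kHz = 5.5 kHz.
Distinct values: {5.5 kHz, 6 kHz, 10 kHz, 11 kHz}.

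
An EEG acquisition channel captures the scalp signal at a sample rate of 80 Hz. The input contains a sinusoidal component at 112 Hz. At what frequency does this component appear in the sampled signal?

32 Hz

112 Hz mod fs = 32 Hz.
32 Hz ≤ fs/2 = 40 Hz, appears at 32 Hz.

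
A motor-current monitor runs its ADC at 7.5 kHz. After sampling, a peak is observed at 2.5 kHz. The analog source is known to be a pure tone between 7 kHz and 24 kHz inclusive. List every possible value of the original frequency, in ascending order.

Frequencies that alias to 2.5 kHz are k·fs ± 2.5 kHz for integer k ≥ 0.
k=0: 2.5 kHz.
k=1: 5 kHz, 10 kHz.
k=2: 12.5 kHz, 17.5 kHz.
k=3: 20 kHz, 25 kHz.
k=4: 27.5 kHz, 32.5 kHz.
Within [7 kHz, 24 kHz]: 10 kHz, 12.5 kHz, 17.5 kHz, 20 kHz.

10 kHz, 12.5 kHz, 17.5 kHz, 20 kHz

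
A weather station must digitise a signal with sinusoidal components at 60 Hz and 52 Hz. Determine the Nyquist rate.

120 Hz

Highest-frequency component: 60 Hz.
Nyquist rate = 2 × 60 Hz = 120 Hz.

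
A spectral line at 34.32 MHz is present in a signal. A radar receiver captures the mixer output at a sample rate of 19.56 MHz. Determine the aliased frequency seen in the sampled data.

4.8 MHz

34.32 MHz mod fs = 14.76 MHz.
14.76 MHz > fs/2 = 9.78 MHz, folds to fs − 14.76 MHz = 4.8 MHz.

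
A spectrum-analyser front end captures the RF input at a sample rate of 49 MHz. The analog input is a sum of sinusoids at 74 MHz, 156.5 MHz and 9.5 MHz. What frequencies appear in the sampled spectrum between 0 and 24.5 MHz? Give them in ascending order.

9.5 MHz, 24 MHz

fs/2 = 24.5 MHz.
74 MHz mod fs = 25 MHz.
25 MHz > fs/2 = 24.5 MHz, folds to fs − 25 MHz = 24 MHz.
156.5 MHz mod fs = 9.5 MHz.
9.5 MHz ≤ fs/2 = 24.5 MHz, appears at 9.5 MHz.
9.5 MHz ≤ fs/2 = 24.5 MHz, passes unchanged.
Distinct values: {9.5 MHz, 24 MHz}.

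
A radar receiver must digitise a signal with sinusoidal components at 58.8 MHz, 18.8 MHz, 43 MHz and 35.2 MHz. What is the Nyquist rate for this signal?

Highest-frequency component: 58.8 MHz.
Nyquist rate = 2 × 58.8 MHz = 117.6 MHz.

117.6 MHz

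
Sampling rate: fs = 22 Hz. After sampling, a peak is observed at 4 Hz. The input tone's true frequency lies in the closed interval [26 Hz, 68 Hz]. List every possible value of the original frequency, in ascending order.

Frequencies that alias to 4 Hz are k·fs ± 4 Hz for integer k ≥ 0.
k=0: 4 Hz.
k=1: 18 Hz, 26 Hz.
k=2: 40 Hz, 48 Hz.
k=3: 62 Hz, 70 Hz.
k=4: 84 Hz, 92 Hz.
Within [26 Hz, 68 Hz]: 26 Hz, 40 Hz, 48 Hz, 62 Hz.

26 Hz, 40 Hz, 48 Hz, 62 Hz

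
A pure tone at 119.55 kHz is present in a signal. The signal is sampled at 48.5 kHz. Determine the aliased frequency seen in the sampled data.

119.55 kHz mod fs = 22.55 kHz.
22.55 kHz ≤ fs/2 = 24.25 kHz, appears at 22.55 kHz.

22.55 kHz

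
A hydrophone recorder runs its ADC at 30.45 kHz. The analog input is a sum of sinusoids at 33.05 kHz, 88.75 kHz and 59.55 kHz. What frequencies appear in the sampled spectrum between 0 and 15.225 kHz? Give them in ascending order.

fs/2 = 15.225 kHz.
33.05 kHz mod fs = 2.6 kHz.
2.6 kHz ≤ fs/2 = 15.225 kHz, appears at 2.6 kHz.
88.75 kHz mod fs = 27.85 kHz.
27.85 kHz > fs/2 = 15.225 kHz, folds to fs − 27.85 kHz = 2.6 kHz.
59.55 kHz mod fs = 29.1 kHz.
29.1 kHz > fs/2 = 15.225 kHz, folds to fs − 29.1 kHz = 1.35 kHz.
Distinct values: {1.35 kHz, 2.6 kHz}.

1.35 kHz, 2.6 kHz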